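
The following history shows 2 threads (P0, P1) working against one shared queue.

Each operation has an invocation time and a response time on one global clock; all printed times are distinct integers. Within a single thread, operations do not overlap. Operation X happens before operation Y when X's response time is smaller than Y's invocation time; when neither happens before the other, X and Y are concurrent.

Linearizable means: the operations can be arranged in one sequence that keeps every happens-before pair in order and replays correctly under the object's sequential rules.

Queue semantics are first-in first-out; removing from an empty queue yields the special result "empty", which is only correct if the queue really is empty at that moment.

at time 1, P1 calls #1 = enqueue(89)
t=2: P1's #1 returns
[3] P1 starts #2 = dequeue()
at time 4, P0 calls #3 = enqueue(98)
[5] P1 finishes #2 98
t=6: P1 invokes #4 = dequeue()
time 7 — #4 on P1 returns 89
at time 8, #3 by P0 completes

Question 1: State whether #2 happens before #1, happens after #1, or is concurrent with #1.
#2 spans [3,5], #1 spans [1,2]
resp(#1)=2 < inv(#2)=3

after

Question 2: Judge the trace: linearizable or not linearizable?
already the first 5 events (up to #2's response at time 5) admit no linearization; the first 4 still do
exactly one order of the 2 completed ops respects real time; the queue replay fails
including or dropping the 1 pending operation (#3) in any combination fails
take #1, #2 (pending dropped): step 2 already fails, because #2 dequeue() → 98 cannot occur there

not linearizable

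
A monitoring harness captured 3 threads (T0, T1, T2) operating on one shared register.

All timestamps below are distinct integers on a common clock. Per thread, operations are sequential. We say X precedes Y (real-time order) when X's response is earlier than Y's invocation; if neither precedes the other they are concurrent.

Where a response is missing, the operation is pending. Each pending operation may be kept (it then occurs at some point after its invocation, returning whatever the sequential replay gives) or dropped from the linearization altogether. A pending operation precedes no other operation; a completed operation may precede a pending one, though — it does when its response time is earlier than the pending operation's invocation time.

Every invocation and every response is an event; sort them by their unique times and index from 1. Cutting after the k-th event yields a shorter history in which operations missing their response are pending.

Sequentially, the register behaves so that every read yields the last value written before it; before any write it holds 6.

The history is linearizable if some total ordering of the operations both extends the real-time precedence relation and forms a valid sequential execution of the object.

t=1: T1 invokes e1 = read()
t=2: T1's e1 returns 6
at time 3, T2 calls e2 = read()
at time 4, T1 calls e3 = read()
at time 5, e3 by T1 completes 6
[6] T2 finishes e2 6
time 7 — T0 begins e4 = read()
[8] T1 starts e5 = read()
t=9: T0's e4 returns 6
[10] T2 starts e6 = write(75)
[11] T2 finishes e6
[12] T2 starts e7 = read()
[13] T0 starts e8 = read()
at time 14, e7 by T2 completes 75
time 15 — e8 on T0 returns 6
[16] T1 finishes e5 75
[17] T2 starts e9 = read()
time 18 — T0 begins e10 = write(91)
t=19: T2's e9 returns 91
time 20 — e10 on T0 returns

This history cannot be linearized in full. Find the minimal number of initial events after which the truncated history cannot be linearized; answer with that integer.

events 1..14 are linearizable; a witness order is e1, e2, e3, e4, e5, e6, e7:
step 1: e1 read() → 6 — value 6
step 2: e2 read() → 6 — value 6
step 3: e3 read() → 6 — value 6
step 4: e4 read() → 6 — value 6
step 5: e5 read() (pending, included) — value 6
step 6: e6 write(75) — value 75
step 7: e7 read() → 75 — value 75
once event 15 joins (e8's response, time 15), exhaustive search finds no witness
every completion of the 1 pending operation (e5) was checked; none linearizes
e.g. e1, e2, e3, e4, e6, e7, e8 (pending dropped): illegal at step 7, since e8 read() → 6 cannot apply there
e.g. e1, e2, e3, e4, e6, e8, e7 (pending dropped): illegal at step 6, since e8 read() → 6 cannot apply there

15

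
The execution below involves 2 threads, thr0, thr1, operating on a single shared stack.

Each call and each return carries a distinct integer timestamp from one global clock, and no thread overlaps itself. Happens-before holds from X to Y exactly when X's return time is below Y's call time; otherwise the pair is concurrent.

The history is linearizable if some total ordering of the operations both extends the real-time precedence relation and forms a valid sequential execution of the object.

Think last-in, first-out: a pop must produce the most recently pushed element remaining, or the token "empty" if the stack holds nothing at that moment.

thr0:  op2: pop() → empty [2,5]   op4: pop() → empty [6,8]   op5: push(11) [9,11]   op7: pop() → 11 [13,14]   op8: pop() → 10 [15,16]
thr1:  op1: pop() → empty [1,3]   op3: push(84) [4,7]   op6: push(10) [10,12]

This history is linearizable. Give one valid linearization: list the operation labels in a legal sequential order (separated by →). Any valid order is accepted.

op1 → op2 → op4 → op3 → op6 → op5 → op7 → op8

1. op1 pop() → empty, leaving stack <>
2. op2 pop() → empty, leaving stack <>
3. op4 pop() → empty, leaving stack <>
4. op3 push(84), leaving stack <84>
5. op6 push(10), leaving stack <84,10>
6. op5 push(11), leaving stack <84,10,11>
7. op7 pop() → 11, leaving stack <84,10>
8. op8 pop() → 10, leaving stack <84>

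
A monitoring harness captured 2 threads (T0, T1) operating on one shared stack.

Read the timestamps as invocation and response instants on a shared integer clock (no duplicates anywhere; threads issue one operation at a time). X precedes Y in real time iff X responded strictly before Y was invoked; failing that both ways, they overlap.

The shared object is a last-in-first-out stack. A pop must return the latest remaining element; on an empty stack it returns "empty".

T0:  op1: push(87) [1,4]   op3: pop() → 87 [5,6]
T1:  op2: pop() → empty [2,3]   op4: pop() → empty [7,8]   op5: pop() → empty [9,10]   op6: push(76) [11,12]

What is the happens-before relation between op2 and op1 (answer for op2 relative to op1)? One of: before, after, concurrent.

op2 spans [2,3], op1 spans [1,4]
the intervals overlap in both directions

concurrent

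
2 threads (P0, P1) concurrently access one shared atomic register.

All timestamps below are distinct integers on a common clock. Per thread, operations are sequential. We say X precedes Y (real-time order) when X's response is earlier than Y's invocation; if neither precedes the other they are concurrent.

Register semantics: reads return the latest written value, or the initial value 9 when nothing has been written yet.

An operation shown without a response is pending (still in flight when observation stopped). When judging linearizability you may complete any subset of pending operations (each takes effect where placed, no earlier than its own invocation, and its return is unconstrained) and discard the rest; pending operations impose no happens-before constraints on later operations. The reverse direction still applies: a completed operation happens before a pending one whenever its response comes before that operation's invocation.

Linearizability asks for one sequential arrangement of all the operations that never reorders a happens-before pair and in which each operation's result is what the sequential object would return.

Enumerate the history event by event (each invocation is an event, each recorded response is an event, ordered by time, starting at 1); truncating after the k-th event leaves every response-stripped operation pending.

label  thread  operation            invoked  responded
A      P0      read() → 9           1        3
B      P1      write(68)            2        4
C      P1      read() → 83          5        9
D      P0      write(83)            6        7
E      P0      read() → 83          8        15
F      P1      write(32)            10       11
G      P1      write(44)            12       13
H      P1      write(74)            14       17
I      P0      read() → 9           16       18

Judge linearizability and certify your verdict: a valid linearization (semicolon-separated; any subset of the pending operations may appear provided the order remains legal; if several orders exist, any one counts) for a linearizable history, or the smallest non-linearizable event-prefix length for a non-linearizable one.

not linearizable — minimal violating prefix: 18 events

through event 17 a valid linearization exists; event 18 (I responding at time 18) ends that
32 orders of the 9 completed atomic register ops respect real time; none is legal
take A, B, C, D, E, F, G, H, I: step 3 already fails, because C read() → 83 cannot occur there
take A, B, C, D, E, F, G, I, H: step 3 already fails, because C read() → 83 cannot occur there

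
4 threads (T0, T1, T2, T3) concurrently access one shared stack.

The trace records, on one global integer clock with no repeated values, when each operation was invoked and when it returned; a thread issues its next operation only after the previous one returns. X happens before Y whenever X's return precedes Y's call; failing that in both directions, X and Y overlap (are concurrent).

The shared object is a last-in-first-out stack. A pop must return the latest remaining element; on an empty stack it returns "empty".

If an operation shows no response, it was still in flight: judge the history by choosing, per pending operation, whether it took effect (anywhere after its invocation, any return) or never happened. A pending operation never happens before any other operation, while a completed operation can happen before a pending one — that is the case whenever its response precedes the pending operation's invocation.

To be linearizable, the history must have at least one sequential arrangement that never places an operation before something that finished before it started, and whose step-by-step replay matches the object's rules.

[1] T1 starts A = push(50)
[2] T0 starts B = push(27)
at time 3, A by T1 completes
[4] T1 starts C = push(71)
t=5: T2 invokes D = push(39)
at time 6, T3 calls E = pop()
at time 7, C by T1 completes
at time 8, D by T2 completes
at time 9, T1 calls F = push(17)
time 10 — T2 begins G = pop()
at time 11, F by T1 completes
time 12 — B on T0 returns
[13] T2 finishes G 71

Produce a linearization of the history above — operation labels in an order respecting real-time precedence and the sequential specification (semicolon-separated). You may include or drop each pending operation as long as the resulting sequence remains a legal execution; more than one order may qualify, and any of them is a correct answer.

A; B; C; D; E; G; F

after step 1 (A push(50)): stack <50>
after step 2 (B push(27)): stack <50,27>
after step 3 (C push(71)): stack <50,27,71>
after step 4 (D push(39)): stack <50,27,71,39>
after step 5 (E pop() (pending, included)): stack <50,27,71>
after step 6 (G pop() → 71): stack <50,27>
after step 7 (F push(17)): stack <50,27,17>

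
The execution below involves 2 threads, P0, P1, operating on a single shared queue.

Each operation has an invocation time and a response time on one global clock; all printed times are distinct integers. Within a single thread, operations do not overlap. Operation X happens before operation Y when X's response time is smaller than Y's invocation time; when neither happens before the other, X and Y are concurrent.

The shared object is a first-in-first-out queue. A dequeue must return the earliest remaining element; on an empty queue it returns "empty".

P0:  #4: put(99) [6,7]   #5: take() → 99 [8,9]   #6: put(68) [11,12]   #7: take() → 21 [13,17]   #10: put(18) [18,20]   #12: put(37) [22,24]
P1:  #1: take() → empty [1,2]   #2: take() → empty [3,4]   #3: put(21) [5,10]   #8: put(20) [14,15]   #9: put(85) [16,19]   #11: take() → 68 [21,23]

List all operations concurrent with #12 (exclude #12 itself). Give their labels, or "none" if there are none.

#11

#12 spans [22,24]: anything still running between times 22 and 24 counts as concurrent
#1 [1,2]: before
#2 [3,4]: before
#3 [5,10]: before
#4 [6,7]: before
#5 [8,9]: before
#6 [11,12]: before
#7 [13,17]: before
#8 [14,15]: before
#9 [16,19]: before
#10 [18,20]: before
#11 [21,23]: concurrent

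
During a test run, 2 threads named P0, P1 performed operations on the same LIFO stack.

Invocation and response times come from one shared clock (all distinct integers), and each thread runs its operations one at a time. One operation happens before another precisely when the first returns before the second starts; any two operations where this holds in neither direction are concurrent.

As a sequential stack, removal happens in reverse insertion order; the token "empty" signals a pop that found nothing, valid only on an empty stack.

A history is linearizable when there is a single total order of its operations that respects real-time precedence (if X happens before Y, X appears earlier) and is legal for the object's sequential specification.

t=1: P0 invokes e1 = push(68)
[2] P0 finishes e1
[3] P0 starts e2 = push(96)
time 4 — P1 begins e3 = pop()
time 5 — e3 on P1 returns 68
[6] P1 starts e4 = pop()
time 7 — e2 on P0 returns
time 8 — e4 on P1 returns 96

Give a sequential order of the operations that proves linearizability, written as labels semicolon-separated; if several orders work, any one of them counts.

after step 1 (e1 push(68)): stack <68>
after step 2 (e3 pop() → 68): stack <>
after step 3 (e2 push(96)): stack <96>
after step 4 (e4 pop() → 96): stack <>

e1; e3; e2; e4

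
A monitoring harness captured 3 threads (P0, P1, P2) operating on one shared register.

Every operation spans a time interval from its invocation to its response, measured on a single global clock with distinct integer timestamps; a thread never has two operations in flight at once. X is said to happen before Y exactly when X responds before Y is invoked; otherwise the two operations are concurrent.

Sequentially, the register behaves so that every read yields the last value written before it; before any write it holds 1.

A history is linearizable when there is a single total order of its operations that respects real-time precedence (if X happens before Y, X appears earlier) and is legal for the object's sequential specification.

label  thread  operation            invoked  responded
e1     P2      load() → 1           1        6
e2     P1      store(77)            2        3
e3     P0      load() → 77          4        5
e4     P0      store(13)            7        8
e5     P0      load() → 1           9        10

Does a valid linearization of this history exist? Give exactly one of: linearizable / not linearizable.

cut after 9 events: linearizable; cut after 10 events (e5 responds, time 10): not linearizable
the 5 completed operations admit 3 real-time orders; each fails the register replay
one such order, e1, e2, e3, e4, e5, breaks at step 5 where e5 load() → 1 is illegal
one such order, e2, e1, e3, e4, e5, breaks at step 2 where e1 load() → 1 is illegal

not linearizable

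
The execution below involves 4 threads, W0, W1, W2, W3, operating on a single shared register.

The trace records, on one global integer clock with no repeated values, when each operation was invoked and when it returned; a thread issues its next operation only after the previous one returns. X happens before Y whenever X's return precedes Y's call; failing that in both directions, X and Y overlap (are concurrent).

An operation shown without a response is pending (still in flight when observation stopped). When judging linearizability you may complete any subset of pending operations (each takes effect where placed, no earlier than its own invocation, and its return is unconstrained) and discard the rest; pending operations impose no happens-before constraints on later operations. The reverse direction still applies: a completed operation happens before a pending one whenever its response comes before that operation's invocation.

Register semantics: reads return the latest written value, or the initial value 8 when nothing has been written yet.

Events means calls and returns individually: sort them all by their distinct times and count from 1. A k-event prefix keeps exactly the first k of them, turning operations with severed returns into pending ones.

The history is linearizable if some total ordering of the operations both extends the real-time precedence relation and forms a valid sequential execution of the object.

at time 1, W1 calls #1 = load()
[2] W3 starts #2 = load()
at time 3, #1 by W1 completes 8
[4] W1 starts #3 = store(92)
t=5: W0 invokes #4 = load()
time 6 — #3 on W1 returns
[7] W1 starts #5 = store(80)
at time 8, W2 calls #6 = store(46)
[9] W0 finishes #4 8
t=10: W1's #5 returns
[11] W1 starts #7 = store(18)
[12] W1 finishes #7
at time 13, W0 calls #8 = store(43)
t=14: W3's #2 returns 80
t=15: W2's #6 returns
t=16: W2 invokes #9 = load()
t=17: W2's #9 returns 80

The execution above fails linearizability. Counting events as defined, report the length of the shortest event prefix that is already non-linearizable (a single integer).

a valid linearization of events 1..16 exists, for instance #1, #4, #3, #5, #2, #6, #7:
after step 1 (#1 load() → 8): value 8
after step 2 (#4 load() → 8): value 8
after step 3 (#3 store(92)): value 92
after step 4 (#5 store(80)): value 80
after step 5 (#2 load() → 80): value 80
after step 6 (#6 store(46)): value 46
after step 7 (#7 store(18)): value 18
include event 17 — #9 responding at 17 — and every candidate order breaks
completion choices over the 1 pending operation (#8) were checked; none helps
one such order, #1, #2, #3, #4, #5, #6, #7, #9 (pending dropped), breaks at step 2 where #2 load() → 80 is illegal
one such order, #1, #2, #3, #4, #5, #7, #6, #9 (pending dropped), breaks at step 2 where #2 load() → 80 is illegal

17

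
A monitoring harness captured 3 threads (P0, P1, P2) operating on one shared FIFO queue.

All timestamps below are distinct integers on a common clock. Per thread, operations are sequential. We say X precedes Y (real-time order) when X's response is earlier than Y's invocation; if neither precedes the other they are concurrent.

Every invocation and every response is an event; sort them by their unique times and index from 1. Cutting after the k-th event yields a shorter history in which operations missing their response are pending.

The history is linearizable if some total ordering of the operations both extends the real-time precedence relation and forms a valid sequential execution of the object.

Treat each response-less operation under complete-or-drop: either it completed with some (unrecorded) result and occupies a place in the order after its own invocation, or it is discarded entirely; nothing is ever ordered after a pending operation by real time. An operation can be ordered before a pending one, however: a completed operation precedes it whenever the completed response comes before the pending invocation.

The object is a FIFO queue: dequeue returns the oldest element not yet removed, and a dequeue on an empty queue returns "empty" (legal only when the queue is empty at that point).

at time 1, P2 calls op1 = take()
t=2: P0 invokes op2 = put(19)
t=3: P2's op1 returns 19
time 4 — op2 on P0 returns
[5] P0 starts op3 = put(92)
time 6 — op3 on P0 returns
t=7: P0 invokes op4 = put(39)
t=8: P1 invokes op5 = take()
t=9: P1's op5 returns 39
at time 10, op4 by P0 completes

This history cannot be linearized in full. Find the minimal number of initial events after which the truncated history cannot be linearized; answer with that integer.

one valid order for events 1..8 is op2, op1, op3:
step 1: op2 put(19) — queue <19>
step 2: op1 take() → 19 — queue <>
step 3: op3 put(92) — queue <92>
include event 9 — op5 responding at 9 — and every candidate order breaks
completion choices over the 1 pending operation (op4) were checked; none helps
one such order, op1, op2, op3, op5 (pending dropped), breaks at step 1 where op1 take() → 19 is illegal
one such order, op2, op1, op3, op5 (pending dropped), breaks at step 4 where op5 take() → 39 is illegal

9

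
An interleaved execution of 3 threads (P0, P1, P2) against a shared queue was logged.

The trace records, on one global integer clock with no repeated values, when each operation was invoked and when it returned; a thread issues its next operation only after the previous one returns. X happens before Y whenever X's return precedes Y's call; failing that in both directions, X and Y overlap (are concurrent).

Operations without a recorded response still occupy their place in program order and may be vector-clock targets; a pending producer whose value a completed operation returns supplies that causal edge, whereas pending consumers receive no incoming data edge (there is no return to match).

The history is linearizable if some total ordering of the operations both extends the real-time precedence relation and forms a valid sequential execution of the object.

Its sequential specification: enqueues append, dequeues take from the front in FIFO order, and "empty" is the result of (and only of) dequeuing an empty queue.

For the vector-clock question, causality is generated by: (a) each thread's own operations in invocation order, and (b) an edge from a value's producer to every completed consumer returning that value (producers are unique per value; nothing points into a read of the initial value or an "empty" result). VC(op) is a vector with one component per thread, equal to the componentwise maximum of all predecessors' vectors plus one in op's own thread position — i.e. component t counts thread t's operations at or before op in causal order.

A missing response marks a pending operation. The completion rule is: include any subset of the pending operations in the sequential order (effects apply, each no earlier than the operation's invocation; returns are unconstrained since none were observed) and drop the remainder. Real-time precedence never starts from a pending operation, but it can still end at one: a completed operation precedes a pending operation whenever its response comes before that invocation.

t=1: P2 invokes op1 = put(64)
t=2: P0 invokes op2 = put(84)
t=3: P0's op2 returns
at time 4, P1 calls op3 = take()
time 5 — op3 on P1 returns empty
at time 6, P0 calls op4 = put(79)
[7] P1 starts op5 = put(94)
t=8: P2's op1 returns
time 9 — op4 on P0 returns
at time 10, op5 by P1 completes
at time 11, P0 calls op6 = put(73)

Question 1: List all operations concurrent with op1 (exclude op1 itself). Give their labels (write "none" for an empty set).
concurrent with op1 ([1,8]): every op whose interval crosses 1..8
op2 [2,3]: concurrent
op3 [4,5]: concurrent
op4 [6,9]: concurrent
op5 [7,10]: concurrent
op6 [11,…): after

op2, op3, op4, op5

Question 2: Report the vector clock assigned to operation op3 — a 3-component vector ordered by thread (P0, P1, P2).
op1, invoked 1, has no incoming edges; only P2's bump applies → (0, 0, 1)
op3, invoked 4, has no incoming edges; only P1's bump applies → (0, 1, 0)
op2, invoked 2, has no incoming edges; only P0's bump applies → (1, 0, 0)
merge at op5 (invoked 7): VC(op3)=(0, 1, 0), own-thread bump on P1 → (0, 2, 0)
merge at op4 (invoked 6): VC(op2)=(1, 0, 0), own-thread bump on P0 → (2, 0, 0)
merge at op6 (invoked 11): VC(op4)=(2, 0, 0), own-thread bump on P0 → (3, 0, 0)
target: VC(op3) = (0, 1, 0)

(0, 1, 0)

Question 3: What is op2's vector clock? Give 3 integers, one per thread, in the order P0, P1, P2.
op1 (invocation 1): nothing precedes it; P2's component alone gives (0, 0, 1)
op3 (invocation 4): nothing precedes it; P1's component alone gives (0, 1, 0)
op2 (invocation 2): nothing precedes it; P0's component alone gives (1, 0, 0)
invoked at 7, op5 merges VC(op3)=(0, 1, 0) and bumps P1's slot → (0, 2, 0)
invoked at 6, op4 merges VC(op2)=(1, 0, 0) and bumps P0's slot → (2, 0, 0)
invoked at 11, op6 merges VC(op4)=(2, 0, 0) and bumps P0's slot → (3, 0, 0)
target: VC(op2) = (1, 0, 0)

(1, 0, 0)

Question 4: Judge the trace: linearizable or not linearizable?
events 1..4 are fine; event 5 — the response of op3 at time 5 — makes the prefix non-linearizable
exhaustive check: the 2 completed queue ops admit one real-time order; illegal
including or dropping the 1 pending operation (op1) in any combination fails
for example op2, op3 (pending dropped) fails at step 2: op3 take() → empty is not legal there

not linearizable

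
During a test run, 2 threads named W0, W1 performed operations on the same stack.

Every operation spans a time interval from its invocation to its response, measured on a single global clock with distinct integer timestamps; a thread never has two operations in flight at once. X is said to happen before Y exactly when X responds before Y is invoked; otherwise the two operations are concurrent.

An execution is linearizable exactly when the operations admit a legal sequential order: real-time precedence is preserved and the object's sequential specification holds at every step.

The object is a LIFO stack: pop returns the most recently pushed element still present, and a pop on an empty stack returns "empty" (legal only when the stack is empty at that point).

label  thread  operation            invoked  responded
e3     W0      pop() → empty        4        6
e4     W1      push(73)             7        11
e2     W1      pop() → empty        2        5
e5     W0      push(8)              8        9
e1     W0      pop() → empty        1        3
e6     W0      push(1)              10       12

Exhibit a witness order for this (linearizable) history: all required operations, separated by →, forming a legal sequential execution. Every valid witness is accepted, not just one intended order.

1. e1 pop() → empty, leaving stack <>
2. e2 pop() → empty, leaving stack <>
3. e3 pop() → empty, leaving stack <>
4. e4 push(73), leaving stack <73>
5. e5 push(8), leaving stack <73,8>
6. e6 push(1), leaving stack <73,8,1>

e1 → e2 → e3 → e4 → e5 → e6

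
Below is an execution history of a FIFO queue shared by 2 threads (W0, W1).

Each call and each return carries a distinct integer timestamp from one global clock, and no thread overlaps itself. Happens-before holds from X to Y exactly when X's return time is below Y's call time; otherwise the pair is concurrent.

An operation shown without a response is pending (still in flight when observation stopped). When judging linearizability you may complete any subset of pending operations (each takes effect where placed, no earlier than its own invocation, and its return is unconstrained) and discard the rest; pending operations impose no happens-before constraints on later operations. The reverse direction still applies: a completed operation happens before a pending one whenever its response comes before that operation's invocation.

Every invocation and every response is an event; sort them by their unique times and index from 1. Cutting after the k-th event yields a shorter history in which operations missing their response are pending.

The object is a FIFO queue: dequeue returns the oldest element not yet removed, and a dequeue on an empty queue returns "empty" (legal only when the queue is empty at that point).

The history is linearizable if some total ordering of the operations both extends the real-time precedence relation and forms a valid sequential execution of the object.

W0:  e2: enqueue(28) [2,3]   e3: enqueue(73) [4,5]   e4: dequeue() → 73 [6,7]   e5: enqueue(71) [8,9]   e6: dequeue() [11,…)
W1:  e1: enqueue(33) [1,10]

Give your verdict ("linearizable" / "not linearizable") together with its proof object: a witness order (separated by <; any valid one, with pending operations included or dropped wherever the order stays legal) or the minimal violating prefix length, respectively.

cut after 6 events: linearizable; cut after 7 events (e4 responds, time 7): not linearizable
exactly one order of the 3 completed ops respects real time; the FIFO queue replay fails
completion choices over the 1 pending operation (e1) were checked; none helps
for example e2, e3, e4 (pending dropped) fails at step 3: e4 dequeue() → 73 is not legal there

not linearizable — minimal violating prefix: 7 events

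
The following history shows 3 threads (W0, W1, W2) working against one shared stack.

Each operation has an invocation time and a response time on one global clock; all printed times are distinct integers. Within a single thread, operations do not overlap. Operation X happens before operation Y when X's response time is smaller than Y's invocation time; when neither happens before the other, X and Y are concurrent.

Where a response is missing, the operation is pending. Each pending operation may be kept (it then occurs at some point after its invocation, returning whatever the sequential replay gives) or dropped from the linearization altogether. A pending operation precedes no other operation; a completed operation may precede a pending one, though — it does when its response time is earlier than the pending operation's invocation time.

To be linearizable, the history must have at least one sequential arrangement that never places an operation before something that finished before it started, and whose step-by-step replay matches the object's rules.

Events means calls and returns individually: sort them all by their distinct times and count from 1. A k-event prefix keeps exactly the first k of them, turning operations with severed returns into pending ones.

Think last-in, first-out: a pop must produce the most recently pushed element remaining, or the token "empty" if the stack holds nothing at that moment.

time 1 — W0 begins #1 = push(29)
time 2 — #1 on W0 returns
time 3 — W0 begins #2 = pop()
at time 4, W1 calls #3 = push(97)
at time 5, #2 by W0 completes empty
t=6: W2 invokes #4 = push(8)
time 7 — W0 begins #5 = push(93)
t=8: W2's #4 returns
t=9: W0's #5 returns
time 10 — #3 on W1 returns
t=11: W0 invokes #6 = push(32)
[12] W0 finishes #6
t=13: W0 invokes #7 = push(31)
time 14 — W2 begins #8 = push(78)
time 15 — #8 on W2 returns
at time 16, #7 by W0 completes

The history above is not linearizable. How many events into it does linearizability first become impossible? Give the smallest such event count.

5

one valid order for events 1..4 is #1:
step 1: #1 push(29) — stack <29>
with event 5 included (#2 responding at time 5), all real-time-consistent orders fail
including or dropping the 1 pending operation (#3) in any combination fails
one such order, #1, #2 (pending dropped), breaks at step 2 where #2 pop() → empty is illegal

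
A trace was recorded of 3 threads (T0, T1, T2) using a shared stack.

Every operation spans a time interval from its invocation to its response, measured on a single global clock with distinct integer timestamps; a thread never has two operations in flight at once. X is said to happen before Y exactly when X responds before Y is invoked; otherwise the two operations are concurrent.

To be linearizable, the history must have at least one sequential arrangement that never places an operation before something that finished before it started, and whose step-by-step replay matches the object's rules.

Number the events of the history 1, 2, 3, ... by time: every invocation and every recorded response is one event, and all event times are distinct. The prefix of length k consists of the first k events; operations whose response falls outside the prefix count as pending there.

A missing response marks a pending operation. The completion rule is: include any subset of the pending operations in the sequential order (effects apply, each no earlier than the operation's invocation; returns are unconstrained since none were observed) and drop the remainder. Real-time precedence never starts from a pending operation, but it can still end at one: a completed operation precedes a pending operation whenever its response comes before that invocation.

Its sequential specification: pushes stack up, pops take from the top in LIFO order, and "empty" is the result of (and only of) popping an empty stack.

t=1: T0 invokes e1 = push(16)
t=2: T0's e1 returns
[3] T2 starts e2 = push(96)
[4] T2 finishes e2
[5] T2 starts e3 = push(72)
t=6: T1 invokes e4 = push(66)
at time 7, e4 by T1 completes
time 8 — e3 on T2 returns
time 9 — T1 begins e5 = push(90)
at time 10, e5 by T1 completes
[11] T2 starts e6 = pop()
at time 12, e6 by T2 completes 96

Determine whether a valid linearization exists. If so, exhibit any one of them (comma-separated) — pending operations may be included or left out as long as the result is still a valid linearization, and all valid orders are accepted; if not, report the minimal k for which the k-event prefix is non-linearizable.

events 1..11 are fine; event 12 — the response of e6 at time 12 — makes the prefix non-linearizable
no legal order exists: 2 real-time-consistent candidates over 6 completed stack operations, all rejected
e.g. e1, e2, e3, e4, e5, e6: illegal at step 6, since e6 pop() → 96 cannot apply there
e.g. e1, e2, e4, e3, e5, e6: illegal at step 6, since e6 pop() → 96 cannot apply there

not linearizable — minimal violating prefix: 12 events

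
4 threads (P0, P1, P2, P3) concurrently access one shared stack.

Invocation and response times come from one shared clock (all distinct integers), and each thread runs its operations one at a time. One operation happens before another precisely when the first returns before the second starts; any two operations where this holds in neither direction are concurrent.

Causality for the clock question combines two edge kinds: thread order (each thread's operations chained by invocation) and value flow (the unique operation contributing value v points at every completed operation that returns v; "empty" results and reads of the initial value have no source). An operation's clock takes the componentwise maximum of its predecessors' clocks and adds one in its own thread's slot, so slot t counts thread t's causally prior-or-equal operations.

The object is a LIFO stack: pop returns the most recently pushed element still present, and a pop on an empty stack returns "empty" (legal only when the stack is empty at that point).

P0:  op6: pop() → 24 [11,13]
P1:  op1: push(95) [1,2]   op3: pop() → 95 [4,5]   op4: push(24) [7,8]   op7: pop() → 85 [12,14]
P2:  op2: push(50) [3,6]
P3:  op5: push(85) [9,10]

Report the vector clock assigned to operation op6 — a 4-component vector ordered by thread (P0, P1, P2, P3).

root op op5, invoked 9: fresh clock plus P3's own tick → (0, 0, 0, 1)
root op op2, invoked 3: fresh clock plus P2's own tick → (0, 0, 1, 0)
root op op1, invoked 1: fresh clock plus P1's own tick → (0, 1, 0, 0)
from VC(op1)=(0, 1, 0, 0), op3 (invoked 4) maxes components and bumps P1 → (0, 2, 0, 0)
from VC(op3)=(0, 2, 0, 0), op4 (invoked 7) maxes components and bumps P1 → (0, 3, 0, 0)
from VC(op4)=(0, 3, 0, 0), op6 (invoked 11) maxes components and bumps P0 → (1, 3, 0, 0)
from VC(op4)=(0, 3, 0, 0), VC(op5)=(0, 0, 0, 1), op7 (invoked 12) maxes components and bumps P1 → (0, 4, 0, 1)
target: VC(op6) = (1, 3, 0, 0)

(1, 3, 0, 0)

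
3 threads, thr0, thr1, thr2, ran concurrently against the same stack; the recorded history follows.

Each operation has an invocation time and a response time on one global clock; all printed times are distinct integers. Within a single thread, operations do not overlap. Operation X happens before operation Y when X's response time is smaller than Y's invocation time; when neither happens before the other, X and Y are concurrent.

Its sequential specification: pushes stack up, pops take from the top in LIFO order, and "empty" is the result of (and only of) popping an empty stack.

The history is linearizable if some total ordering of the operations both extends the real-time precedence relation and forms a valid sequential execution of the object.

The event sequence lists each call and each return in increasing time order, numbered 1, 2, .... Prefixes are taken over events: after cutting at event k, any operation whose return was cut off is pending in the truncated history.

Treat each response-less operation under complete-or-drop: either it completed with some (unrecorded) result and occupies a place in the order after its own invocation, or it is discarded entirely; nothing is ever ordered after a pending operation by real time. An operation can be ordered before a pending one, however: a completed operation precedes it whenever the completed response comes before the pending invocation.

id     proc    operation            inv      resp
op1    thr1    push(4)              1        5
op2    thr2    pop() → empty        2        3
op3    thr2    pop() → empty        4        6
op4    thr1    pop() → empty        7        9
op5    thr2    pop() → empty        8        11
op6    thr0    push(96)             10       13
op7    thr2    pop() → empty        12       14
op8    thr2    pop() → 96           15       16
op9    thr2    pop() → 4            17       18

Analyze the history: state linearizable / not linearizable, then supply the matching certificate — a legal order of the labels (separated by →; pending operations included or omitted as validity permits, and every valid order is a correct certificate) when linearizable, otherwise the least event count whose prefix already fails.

the violation lands at event 11, op5's response at time 11: events 1..10 linearize, events 1..11 do not
real-time-consistent orders of the 5 completed operations: 6 — all fail the stack replay
include/drop combinations of the 1 pending operation (op6) were all tried; none helps
one such order, op1, op2, op3, op4, op5 (pending dropped), breaks at step 2 where op2 pop() → empty is illegal
one such order, op1, op2, op3, op5, op4 (pending dropped), breaks at step 2 where op2 pop() → empty is illegal

not linearizable — minimal violating prefix: 11 events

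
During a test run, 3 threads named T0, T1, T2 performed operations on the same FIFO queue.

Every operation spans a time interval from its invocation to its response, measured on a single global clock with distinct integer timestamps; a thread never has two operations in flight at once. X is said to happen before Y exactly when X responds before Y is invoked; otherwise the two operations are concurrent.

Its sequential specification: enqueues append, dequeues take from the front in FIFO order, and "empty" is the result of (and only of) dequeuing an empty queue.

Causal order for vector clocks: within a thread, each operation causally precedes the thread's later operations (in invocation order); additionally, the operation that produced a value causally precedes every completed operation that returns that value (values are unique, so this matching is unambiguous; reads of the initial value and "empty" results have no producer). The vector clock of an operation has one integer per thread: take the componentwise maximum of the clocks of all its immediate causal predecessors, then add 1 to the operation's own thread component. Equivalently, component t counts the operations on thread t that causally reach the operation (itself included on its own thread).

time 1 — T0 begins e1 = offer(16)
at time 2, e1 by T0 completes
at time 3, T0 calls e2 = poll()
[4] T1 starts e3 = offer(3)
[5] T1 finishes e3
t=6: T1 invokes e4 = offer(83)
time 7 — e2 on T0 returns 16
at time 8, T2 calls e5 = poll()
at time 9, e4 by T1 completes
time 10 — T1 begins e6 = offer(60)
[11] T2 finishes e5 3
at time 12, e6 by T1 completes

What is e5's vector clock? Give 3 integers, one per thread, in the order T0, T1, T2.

VC(e3, invoked at 4): no causal predecessors; +1 on T1 → (0, 1, 0)
VC(e1, invoked at 1): no causal predecessors; +1 on T0 → (1, 0, 0)
merge at e5 (invoked 8): VC(e3)=(0, 1, 0), own-thread bump on T2 → (0, 1, 1)
merge at e4 (invoked 6): VC(e3)=(0, 1, 0), own-thread bump on T1 → (0, 2, 0)
merge at e2 (invoked 3): VC(e1)=(1, 0, 0), own-thread bump on T0 → (2, 0, 0)
merge at e6 (invoked 10): VC(e4)=(0, 2, 0), own-thread bump on T1 → (0, 3, 0)
target: VC(e5) = (0, 1, 1)

(0, 1, 1)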